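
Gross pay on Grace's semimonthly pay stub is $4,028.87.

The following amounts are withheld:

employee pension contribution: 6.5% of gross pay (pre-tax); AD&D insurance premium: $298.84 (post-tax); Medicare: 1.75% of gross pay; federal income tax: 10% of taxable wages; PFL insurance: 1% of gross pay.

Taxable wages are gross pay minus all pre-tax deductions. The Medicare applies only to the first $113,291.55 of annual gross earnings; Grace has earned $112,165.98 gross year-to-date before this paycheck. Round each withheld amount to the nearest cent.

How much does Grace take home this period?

$3,031.46

Employee pension contribution: $4,028.87 × 0.065 = $261.88
Taxable wages = $4,028.87 − $261.88 = $3,766.99
Federal income tax: $3,766.99 × 0.1 = $376.70
PFL insurance: $4,028.87 × 0.01 = $40.29
Medicare: only $113,291.55 − $112,165.98 = $1,125.57 of this check is subject → $1,125.57 × 0.0175 = $19.70
AD&D insurance premium: $298.84
Total deductions = $261.88 + $376.70 + $40.29 + $19.70 + $298.84 = $997.41
Net pay = $4,028.87 − $997.41 = $3,031.46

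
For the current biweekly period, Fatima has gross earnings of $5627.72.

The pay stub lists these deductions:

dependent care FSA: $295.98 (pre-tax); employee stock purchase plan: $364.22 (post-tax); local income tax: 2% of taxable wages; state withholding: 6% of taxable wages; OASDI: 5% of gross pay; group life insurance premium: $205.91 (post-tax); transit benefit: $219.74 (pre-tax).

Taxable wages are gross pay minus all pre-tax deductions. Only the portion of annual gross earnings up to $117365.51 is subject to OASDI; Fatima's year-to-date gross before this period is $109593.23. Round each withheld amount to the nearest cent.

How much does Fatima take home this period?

$3851.52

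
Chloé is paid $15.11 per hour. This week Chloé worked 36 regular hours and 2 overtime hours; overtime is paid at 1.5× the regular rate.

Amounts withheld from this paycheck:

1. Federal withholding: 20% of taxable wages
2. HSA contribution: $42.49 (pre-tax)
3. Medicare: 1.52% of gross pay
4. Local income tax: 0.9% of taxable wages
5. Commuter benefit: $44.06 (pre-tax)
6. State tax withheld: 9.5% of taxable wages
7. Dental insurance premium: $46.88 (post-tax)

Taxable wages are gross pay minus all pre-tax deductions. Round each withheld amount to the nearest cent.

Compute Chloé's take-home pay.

$294.07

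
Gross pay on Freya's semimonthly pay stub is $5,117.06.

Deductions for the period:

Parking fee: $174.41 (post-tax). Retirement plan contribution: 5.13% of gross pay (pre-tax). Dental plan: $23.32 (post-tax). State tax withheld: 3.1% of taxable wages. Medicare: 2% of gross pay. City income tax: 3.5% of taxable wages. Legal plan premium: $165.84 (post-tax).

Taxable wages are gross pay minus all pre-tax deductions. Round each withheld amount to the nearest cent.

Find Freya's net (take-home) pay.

Retirement plan contribution: $5,117.06 × 0.0513 = $262.51
Taxable wages = $5,117.06 − $262.51 = $4,854.55
City income tax: $4,854.55 × 0.035 = $169.91
State tax withheld: $4,854.55 × 0.031 = $150.49
Medicare: $5,117.06 × 0.02 = $102.34
Dental plan: $23.32
Parking fee: $174.41
Legal plan premium: $165.84
Total deductions = $262.51 + $169.91 + $150.49 + $102.34 + $23.32 + $174.41 + $165.84 = $1,048.82
Net pay = $5,117.06 − $1,048.82 = $4,068.24

$4,068.24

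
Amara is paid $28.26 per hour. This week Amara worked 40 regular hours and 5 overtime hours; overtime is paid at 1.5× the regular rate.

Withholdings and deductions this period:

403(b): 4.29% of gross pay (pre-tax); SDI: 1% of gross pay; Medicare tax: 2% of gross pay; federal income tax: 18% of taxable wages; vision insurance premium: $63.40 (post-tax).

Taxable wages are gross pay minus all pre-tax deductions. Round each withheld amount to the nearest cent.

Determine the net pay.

$949.83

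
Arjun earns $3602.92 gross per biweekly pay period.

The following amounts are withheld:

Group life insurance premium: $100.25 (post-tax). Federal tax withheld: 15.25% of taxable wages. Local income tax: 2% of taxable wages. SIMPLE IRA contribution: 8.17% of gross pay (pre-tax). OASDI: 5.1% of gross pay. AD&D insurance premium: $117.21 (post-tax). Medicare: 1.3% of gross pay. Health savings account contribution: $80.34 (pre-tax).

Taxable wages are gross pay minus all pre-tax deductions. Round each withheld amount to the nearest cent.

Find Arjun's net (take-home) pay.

$2223.31

SIMPLE IRA contribution: $3602.92 × 0.0817 = $294.36
Health savings account contribution: $80.34
Pre-tax total = $294.36 + $80.34 = $374.70
Taxable wages = $3602.92 − $374.70 = $3228.22
Federal tax withheld: $3228.22 × 0.1525 = $492.30
Local income tax: $3228.22 × 0.02 = $64.56
Medicare: $3602.92 × 0.013 = $46.84
OASDI: $3602.92 × 0.051 = $183.75
AD&D insurance premium: $117.21
Group life insurance premium: $100.25
Total deductions = $294.36 + $80.34 + $492.30 + $64.56 + $46.84 + $183.75 + $117.21 + $100.25 = $1379.61
Net pay = $3602.92 − $1379.61 = $2223.31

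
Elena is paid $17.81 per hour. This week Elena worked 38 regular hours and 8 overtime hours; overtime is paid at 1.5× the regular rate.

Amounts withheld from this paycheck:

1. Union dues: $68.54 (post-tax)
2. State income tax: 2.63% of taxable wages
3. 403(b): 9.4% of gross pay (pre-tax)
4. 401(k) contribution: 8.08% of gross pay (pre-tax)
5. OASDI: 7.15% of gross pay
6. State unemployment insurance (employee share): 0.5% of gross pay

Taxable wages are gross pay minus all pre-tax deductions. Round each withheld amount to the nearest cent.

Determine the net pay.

$578.85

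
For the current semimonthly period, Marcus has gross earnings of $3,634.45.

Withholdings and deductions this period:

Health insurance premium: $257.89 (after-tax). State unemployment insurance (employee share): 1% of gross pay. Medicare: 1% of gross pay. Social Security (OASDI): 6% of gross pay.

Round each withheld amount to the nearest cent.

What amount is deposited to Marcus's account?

$3,085.81

State unemployment insurance (employee share): $3,634.45 × 0.01 = $36.34
Medicare: $3,634.45 × 0.01 = $36.34
Social Security (OASDI): $3,634.45 × 0.06 = $218.07
Health insurance premium: $257.89
Total deductions = $36.34 + $36.34 + $218.07 + $257.89 = $548.64
Net pay = $3,634.45 − $548.64 = $3,085.81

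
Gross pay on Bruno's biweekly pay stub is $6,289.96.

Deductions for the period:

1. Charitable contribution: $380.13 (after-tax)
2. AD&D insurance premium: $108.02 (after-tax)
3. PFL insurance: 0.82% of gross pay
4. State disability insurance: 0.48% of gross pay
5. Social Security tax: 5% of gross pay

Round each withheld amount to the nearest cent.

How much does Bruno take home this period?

State disability insurance: $6,289.96 × 0.0048 = $30.19
Social Security tax: $6,289.96 × 0.05 = $314.50
PFL insurance: $6,289.96 × 0.0082 = $51.58
AD&D insurance premium: $108.02
Charitable contribution: $380.13
Total deductions = $30.19 + $314.50 + $51.58 + $108.02 + $380.13 = $884.42
Net pay = $6,289.96 − $884.42 = $5,405.54

$5,405.54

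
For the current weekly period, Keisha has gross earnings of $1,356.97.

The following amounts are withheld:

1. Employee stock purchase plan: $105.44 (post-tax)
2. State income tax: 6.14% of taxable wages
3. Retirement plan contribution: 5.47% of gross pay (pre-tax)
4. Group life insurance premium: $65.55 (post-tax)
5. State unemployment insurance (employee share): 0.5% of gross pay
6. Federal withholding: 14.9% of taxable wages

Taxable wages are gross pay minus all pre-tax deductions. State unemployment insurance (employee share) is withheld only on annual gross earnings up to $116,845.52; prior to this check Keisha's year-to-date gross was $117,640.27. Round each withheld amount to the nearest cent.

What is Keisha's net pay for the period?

Retirement plan contribution: $1,356.97 × 0.0547 = $74.23
Taxable wages = $1,356.97 − $74.23 = $1,282.74
State income tax: $1,282.74 × 0.0614 = $78.76
Federal withholding: $1,282.74 × 0.149 = $191.13
State unemployment insurance (employee share): annual cap $116,845.52 already reached (YTD $117,640.27), so $0.00
Employee stock purchase plan: $105.44
Group life insurance premium: $65.55
Total deductions = $74.23 + $78.76 + $191.13 + $0.00 + $105.44 + $65.55 = $515.11
Net pay = $1,356.97 − $515.11 = $841.86

$841.86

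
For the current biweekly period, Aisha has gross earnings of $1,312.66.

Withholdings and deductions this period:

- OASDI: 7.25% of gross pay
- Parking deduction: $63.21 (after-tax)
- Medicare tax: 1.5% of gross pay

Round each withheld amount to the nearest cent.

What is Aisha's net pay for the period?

Medicare tax: $1,312.66 × 0.015 = $19.69
OASDI: $1,312.66 × 0.0725 = $95.17
Parking deduction: $63.21
Total deductions = $19.69 + $95.17 + $63.21 = $178.07
Net pay = $1,312.66 − $178.07 = $1,134.59

$1,134.59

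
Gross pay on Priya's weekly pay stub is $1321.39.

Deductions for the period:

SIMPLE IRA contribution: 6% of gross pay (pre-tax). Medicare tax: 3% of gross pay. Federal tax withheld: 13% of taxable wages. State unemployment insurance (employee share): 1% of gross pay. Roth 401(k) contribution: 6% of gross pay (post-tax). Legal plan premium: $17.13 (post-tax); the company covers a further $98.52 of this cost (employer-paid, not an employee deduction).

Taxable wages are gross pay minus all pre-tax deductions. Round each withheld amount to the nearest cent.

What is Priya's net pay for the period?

SIMPLE IRA contribution: $1321.39 × 0.06 = $79.28
Taxable wages = $1321.39 − $79.28 = $1242.11
Federal tax withheld: $1242.11 × 0.13 = $161.47
State unemployment insurance (employee share): $1321.39 × 0.01 = $13.21
Medicare tax: $1321.39 × 0.03 = $39.64
Legal plan premium: $17.13
Roth 401(k) contribution: $1321.39 × 0.06 = $79.28
(Employer's $98.52 toward legal plan premium is not withheld from the employee.)
Total deductions = $79.28 + $161.47 + $13.21 + $39.64 + $17.13 + $79.28 = $390.01
Net pay = $1321.39 − $390.01 = $931.38

$931.38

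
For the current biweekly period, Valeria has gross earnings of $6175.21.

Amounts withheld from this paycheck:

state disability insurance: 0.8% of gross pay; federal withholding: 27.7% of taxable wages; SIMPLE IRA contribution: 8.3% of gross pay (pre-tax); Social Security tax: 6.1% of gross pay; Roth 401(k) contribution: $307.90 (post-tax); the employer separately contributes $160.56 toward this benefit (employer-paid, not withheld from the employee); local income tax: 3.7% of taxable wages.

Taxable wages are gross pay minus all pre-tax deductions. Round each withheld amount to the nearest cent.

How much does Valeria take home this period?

$3150.60

SIMPLE IRA contribution: $6175.21 × 0.083 = $512.54
Taxable wages = $6175.21 − $512.54 = $5662.67
Federal withholding: $5662.67 × 0.277 = $1568.56
Local income tax: $5662.67 × 0.037 = $209.52
State disability insurance: $6175.21 × 0.008 = $49.40
Social Security tax: $6175.21 × 0.061 = $376.69
Roth 401(k) contribution: $307.90
(Employer's $160.56 toward Roth 401(k) contribution is not withheld from the employee.)
Total deductions = $512.54 + $1568.56 + $209.52 + $49.40 + $376.69 + $307.90 = $3024.61
Net pay = $6175.21 − $3024.61 = $3150.60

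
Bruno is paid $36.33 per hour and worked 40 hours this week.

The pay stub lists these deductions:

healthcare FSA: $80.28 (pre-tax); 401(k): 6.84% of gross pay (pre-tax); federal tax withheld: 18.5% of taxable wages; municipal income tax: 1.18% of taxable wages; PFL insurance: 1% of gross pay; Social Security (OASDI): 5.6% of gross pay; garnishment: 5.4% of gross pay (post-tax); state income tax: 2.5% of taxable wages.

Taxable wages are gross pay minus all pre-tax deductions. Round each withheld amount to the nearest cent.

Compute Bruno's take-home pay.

Gross pay: 40 × $36.33 = $1,453.20
Healthcare FSA: $80.28
401(k): $1,453.20 × 0.0684 = $99.40
Pre-tax total = $80.28 + $99.40 = $179.68
Taxable wages = $1,453.20 − $179.68 = $1,273.52
Federal tax withheld: $1,273.52 × 0.185 = $235.60
State income tax: $1,273.52 × 0.025 = $31.84
Municipal income tax: $1,273.52 × 0.0118 = $15.03
PFL insurance: $1,453.20 × 0.01 = $14.53
Social Security (OASDI): $1,453.20 × 0.056 = $81.38
Garnishment: $1,453.20 × 0.054 = $78.47
Total deductions = $80.28 + $99.40 + $235.60 + $31.84 + $15.03 + $14.53 + $81.38 + $78.47 = $636.53
Net pay = $1,453.20 − $636.53 = $816.67

$816.67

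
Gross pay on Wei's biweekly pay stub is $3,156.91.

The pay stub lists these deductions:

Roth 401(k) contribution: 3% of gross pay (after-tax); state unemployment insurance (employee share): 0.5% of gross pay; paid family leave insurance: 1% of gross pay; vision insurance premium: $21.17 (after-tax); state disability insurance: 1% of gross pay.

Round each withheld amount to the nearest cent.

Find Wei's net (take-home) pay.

$2,962.11

State disability insurance: $3,156.91 × 0.01 = $31.57
Paid family leave insurance: $3,156.91 × 0.01 = $31.57
State unemployment insurance (employee share): $3,156.91 × 0.005 = $15.78
Roth 401(k) contribution: $3,156.91 × 0.03 = $94.71
Vision insurance premium: $21.17
Total deductions = $31.57 + $31.57 + $15.78 + $94.71 + $21.17 = $194.80
Net pay = $3,156.91 − $194.80 = $2,962.11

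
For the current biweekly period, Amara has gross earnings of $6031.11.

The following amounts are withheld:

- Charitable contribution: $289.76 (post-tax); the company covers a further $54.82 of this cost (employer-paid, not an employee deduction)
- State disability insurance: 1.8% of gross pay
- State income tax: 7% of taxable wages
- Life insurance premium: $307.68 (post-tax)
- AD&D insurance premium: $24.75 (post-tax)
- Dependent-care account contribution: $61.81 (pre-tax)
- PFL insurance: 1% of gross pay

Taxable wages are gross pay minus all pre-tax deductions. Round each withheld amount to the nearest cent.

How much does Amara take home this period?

Dependent-care account contribution: $61.81
Taxable wages = $6031.11 − $61.81 = $5969.30
State income tax: $5969.30 × 0.07 = $417.85
PFL insurance: $6031.11 × 0.01 = $60.31
State disability insurance: $6031.11 × 0.018 = $108.56
Charitable contribution: $289.76
Life insurance premium: $307.68
AD&D insurance premium: $24.75
(Employer's $54.82 toward charitable contribution is not withheld from the employee.)
Total deductions = $61.81 + $417.85 + $60.31 + $108.56 + $289.76 + $307.68 + $24.75 = $1270.72
Net pay = $6031.11 − $1270.72 = $4760.39

$4760.39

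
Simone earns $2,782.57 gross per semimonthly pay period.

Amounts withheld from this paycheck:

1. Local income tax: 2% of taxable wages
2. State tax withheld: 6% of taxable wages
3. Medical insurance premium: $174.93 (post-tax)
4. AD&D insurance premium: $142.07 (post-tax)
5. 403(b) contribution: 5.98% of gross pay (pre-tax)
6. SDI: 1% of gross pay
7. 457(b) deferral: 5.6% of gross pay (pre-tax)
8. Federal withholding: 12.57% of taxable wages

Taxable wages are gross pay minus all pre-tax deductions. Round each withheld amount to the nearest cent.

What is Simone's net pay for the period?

$1,609.42

457(b) deferral: $2,782.57 × 0.056 = $155.82
403(b) contribution: $2,782.57 × 0.0598 = $166.40
Pre-tax total = $155.82 + $166.40 = $322.22
Taxable wages = $2,782.57 − $322.22 = $2,460.35
State tax withheld: $2,460.35 × 0.06 = $147.62
Local income tax: $2,460.35 × 0.02 = $49.21
Federal withholding: $2,460.35 × 0.1257 = $309.27
SDI: $2,782.57 × 0.01 = $27.83
Medical insurance premium: $174.93
AD&D insurance premium: $142.07
Total deductions = $155.82 + $166.40 + $147.62 + $49.21 + $309.27 + $27.83 + $174.93 + $142.07 = $1,173.15
Net pay = $2,782.57 − $1,173.15 = $1,609.42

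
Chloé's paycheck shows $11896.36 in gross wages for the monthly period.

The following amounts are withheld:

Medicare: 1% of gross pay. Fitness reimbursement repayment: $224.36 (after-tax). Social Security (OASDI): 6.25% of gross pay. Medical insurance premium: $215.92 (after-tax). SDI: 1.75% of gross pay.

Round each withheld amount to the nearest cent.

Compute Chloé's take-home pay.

$10385.41

SDI: $11896.36 × 0.0175 = $208.19
Social Security (OASDI): $11896.36 × 0.0625 = $743.52
Medicare: $11896.36 × 0.01 = $118.96
Medical insurance premium: $215.92
Fitness reimbursement repayment: $224.36
Total deductions = $208.19 + $743.52 + $118.96 + $215.92 + $224.36 = $1510.95
Net pay = $11896.36 − $1510.95 = $10385.41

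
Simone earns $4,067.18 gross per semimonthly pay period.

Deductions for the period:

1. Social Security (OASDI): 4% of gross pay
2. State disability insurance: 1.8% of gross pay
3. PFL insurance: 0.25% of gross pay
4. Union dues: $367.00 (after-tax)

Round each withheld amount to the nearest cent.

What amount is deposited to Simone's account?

$3,454.11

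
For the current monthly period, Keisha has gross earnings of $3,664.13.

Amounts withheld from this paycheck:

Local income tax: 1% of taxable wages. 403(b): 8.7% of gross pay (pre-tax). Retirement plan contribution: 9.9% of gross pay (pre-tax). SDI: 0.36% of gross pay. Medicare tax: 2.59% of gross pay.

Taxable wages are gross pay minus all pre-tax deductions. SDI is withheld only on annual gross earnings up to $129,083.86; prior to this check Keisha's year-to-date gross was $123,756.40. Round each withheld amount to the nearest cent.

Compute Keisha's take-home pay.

$2,844.68

Retirement plan contribution: $3,664.13 × 0.099 = $362.75
403(b): $3,664.13 × 0.087 = $318.78
Pre-tax total = $362.75 + $318.78 = $681.53
Taxable wages = $3,664.13 − $681.53 = $2,982.60
Local income tax: $2,982.60 × 0.01 = $29.83
Medicare tax: $3,664.13 × 0.0259 = $94.90
SDI: cap not yet reached, full $3,664.13 is subject → $3,664.13 × 0.0036 = $13.19
Total deductions = $362.75 + $318.78 + $29.83 + $94.90 + $13.19 = $819.45
Net pay = $3,664.13 − $819.45 = $2,844.68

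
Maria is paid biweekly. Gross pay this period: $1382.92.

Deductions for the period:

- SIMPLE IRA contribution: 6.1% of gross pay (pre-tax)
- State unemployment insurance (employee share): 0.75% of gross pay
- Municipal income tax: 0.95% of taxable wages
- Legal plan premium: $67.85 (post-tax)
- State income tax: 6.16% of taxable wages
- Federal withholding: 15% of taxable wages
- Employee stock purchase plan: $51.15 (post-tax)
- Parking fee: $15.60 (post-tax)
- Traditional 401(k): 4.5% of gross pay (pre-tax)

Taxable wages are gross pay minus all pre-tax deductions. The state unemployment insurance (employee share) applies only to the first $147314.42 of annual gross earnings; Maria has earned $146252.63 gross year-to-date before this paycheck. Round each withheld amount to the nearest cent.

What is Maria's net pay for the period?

$820.41

Traditional 401(k): $1382.92 × 0.045 = $62.23
SIMPLE IRA contribution: $1382.92 × 0.061 = $84.36
Pre-tax total = $62.23 + $84.36 = $146.59
Taxable wages = $1382.92 − $146.59 = $1236.33
Municipal income tax: $1236.33 × 0.0095 = $11.75
Federal withholding: $1236.33 × 0.15 = $185.45
State income tax: $1236.33 × 0.0616 = $76.16
State unemployment insurance (employee share): only $147314.42 − $146252.63 = $1061.79 of this check is subject → $1061.79 × 0.0075 = $7.96
Parking fee: $15.60
Legal plan premium: $67.85
Employee stock purchase plan: $51.15
Total deductions = $62.23 + $84.36 + $11.75 + $185.45 + $76.16 + $7.96 + $15.60 + $67.85 + $51.15 = $562.51
Net pay = $1382.92 − $562.51 = $820.41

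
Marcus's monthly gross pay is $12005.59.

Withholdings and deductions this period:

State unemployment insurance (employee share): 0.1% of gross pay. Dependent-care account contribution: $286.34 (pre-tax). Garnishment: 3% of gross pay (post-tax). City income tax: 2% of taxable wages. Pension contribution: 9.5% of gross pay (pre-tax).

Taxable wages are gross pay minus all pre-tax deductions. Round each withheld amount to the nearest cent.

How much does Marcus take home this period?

$9994.97

Pension contribution: $12005.59 × 0.095 = $1140.53
Dependent-care account contribution: $286.34
Pre-tax total = $1140.53 + $286.34 = $1426.87
Taxable wages = $12005.59 − $1426.87 = $10578.72
City income tax: $10578.72 × 0.02 = $211.57
State unemployment insurance (employee share): $12005.59 × 0.001 = $12.01
Garnishment: $12005.59 × 0.03 = $360.17
Total deductions = $1140.53 + $286.34 + $211.57 + $12.01 + $360.17 = $2010.62
Net pay = $12005.59 − $2010.62 = $9994.97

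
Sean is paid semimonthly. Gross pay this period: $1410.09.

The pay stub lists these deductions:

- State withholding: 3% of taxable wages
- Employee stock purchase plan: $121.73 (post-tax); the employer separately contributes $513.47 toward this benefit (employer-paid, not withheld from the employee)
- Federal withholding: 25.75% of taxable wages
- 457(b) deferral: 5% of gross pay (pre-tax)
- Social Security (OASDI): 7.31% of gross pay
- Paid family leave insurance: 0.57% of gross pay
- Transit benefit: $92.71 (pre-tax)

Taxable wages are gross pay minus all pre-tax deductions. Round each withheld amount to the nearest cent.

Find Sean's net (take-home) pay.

457(b) deferral: $1410.09 × 0.05 = $70.50
Transit benefit: $92.71
Pre-tax total = $70.50 + $92.71 = $163.21
Taxable wages = $1410.09 − $163.21 = $1246.88
Federal withholding: $1246.88 × 0.2575 = $321.07
State withholding: $1246.88 × 0.03 = $37.41
Social Security (OASDI): $1410.09 × 0.0731 = $103.08
Paid family leave insurance: $1410.09 × 0.0057 = $8.04
Employee stock purchase plan: $121.73
(Employer's $513.47 toward employee stock purchase plan is not withheld from the employee.)
Total deductions = $70.50 + $92.71 + $321.07 + $37.41 + $103.08 + $8.04 + $121.73 = $754.54
Net pay = $1410.09 − $754.54 = $655.55

$655.55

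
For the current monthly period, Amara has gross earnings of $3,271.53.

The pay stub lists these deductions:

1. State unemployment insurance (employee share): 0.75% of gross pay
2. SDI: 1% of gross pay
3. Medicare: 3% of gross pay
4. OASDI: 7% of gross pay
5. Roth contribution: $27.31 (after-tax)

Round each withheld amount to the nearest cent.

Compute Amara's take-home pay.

$2,859.80

State unemployment insurance (employee share): $3,271.53 × 0.0075 = $24.54
SDI: $3,271.53 × 0.01 = $32.72
OASDI: $3,271.53 × 0.07 = $229.01
Medicare: $3,271.53 × 0.03 = $98.15
Roth contribution: $27.31
Total deductions = $24.54 + $32.72 + $229.01 + $98.15 + $27.31 = $411.73
Net pay = $3,271.53 − $411.73 = $2,859.80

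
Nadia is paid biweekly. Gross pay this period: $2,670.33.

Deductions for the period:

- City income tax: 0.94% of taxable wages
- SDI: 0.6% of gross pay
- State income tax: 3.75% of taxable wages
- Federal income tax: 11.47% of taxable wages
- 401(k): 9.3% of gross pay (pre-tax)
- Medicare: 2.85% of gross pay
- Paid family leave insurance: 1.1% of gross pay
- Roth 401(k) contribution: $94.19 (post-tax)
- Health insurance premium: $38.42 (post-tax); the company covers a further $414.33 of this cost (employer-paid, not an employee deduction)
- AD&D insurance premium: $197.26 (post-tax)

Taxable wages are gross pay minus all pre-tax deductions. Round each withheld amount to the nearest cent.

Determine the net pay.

$1,579.24

401(k): $2,670.33 × 0.093 = $248.34
Taxable wages = $2,670.33 − $248.34 = $2,421.99
Federal income tax: $2,421.99 × 0.1147 = $277.80
State income tax: $2,421.99 × 0.0375 = $90.82
City income tax: $2,421.99 × 0.0094 = $22.77
Medicare: $2,670.33 × 0.0285 = $76.10
SDI: $2,670.33 × 0.006 = $16.02
Paid family leave insurance: $2,670.33 × 0.011 = $29.37
Health insurance premium: $38.42
Roth 401(k) contribution: $94.19
AD&D insurance premium: $197.26
(Employer's $414.33 toward health insurance premium is not withheld from the employee.)
Total deductions = $248.34 + $277.80 + $90.82 + $22.77 + $76.10 + $16.02 + $29.37 + $38.42 + $94.19 + $197.26 = $1,091.09
Net pay = $2,670.33 − $1,091.09 = $1,579.24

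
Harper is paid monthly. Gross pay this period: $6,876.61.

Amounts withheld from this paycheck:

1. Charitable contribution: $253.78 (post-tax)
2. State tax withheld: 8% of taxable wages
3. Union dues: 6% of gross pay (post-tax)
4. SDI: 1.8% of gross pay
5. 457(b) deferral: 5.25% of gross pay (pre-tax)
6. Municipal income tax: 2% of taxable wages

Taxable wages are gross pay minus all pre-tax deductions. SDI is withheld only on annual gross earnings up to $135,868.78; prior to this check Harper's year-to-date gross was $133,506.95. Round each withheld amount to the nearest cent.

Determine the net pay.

457(b) deferral: $6,876.61 × 0.0525 = $361.02
Taxable wages = $6,876.61 − $361.02 = $6,515.59
State tax withheld: $6,515.59 × 0.08 = $521.25
Municipal income tax: $6,515.59 × 0.02 = $130.31
SDI: only $135,868.78 − $133,506.95 = $2,361.83 of this check is subject → $2,361.83 × 0.018 = $42.51
Charitable contribution: $253.78
Union dues: $6,876.61 × 0.06 = $412.60
Total deductions = $361.02 + $521.25 + $130.31 + $42.51 + $253.78 + $412.60 = $1,721.47
Net pay = $6,876.61 − $1,721.47 = $5,155.14

$5,155.14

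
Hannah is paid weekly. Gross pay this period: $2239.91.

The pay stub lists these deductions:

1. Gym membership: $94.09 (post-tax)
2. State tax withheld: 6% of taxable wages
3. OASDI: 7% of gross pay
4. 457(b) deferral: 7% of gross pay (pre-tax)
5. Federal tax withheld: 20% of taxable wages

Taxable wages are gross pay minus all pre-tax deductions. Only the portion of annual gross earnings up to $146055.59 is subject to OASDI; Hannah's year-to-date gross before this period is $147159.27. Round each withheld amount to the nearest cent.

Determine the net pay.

457(b) deferral: $2239.91 × 0.07 = $156.79
Taxable wages = $2239.91 − $156.79 = $2083.12
State tax withheld: $2083.12 × 0.06 = $124.99
Federal tax withheld: $2083.12 × 0.2 = $416.62
OASDI: annual cap $146055.59 already reached (YTD $147159.27), so $0.00
Gym membership: $94.09
Total deductions = $156.79 + $124.99 + $416.62 + $0.00 + $94.09 = $792.49
Net pay = $2239.91 − $792.49 = $1447.42

$1447.42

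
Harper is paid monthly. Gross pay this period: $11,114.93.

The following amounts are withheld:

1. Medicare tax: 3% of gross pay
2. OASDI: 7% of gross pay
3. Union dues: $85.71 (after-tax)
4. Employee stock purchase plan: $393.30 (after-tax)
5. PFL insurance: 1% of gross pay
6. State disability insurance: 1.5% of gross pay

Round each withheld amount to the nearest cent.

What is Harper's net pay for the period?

$9,246.55

State disability insurance: $11,114.93 × 0.015 = $166.72
OASDI: $11,114.93 × 0.07 = $778.05
Medicare tax: $11,114.93 × 0.03 = $333.45
PFL insurance: $11,114.93 × 0.01 = $111.15
Union dues: $85.71
Employee stock purchase plan: $393.30
Total deductions = $166.72 + $778.05 + $333.45 + $111.15 + $85.71 + $393.30 = $1,868.38
Net pay = $11,114.93 − $1,868.38 = $9,246.55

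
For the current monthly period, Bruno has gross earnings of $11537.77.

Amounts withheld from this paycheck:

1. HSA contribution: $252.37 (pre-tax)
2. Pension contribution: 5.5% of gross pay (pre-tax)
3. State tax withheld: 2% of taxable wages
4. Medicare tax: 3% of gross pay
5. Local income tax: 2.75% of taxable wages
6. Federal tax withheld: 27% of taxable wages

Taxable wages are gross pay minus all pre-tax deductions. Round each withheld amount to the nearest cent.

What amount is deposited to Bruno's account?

$6923.05

HSA contribution: $252.37
Pension contribution: $11537.77 × 0.055 = $634.58
Pre-tax total = $252.37 + $634.58 = $886.95
Taxable wages = $11537.77 − $886.95 = $10650.82
Local income tax: $10650.82 × 0.0275 = $292.90
State tax withheld: $10650.82 × 0.02 = $213.02
Federal tax withheld: $10650.82 × 0.27 = $2875.72
Medicare tax: $11537.77 × 0.03 = $346.13
Total deductions = $252.37 + $634.58 + $292.90 + $213.02 + $2875.72 + $346.13 = $4614.72
Net pay = $11537.77 − $4614.72 = $6923.05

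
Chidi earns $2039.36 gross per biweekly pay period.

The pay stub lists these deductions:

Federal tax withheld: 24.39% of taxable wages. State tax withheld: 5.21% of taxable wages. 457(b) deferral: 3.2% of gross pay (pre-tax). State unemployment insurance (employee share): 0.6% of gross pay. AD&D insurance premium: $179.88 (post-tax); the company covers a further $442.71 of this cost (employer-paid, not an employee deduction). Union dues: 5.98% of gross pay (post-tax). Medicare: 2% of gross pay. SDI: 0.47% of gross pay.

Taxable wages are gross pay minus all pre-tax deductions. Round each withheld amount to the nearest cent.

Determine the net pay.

$1025.33

457(b) deferral: $2039.36 × 0.032 = $65.26
Taxable wages = $2039.36 − $65.26 = $1974.10
State tax withheld: $1974.10 × 0.0521 = $102.85
Federal tax withheld: $1974.10 × 0.2439 = $481.48
State unemployment insurance (employee share): $2039.36 × 0.006 = $12.24
SDI: $2039.36 × 0.0047 = $9.58
Medicare: $2039.36 × 0.02 = $40.79
Union dues: $2039.36 × 0.0598 = $121.95
AD&D insurance premium: $179.88
(Employer's $442.71 toward AD&D insurance premium is not withheld from the employee.)
Total deductions = $65.26 + $102.85 + $481.48 + $12.24 + $9.58 + $40.79 + $121.95 + $179.88 = $1014.03
Net pay = $2039.36 − $1014.03 = $1025.33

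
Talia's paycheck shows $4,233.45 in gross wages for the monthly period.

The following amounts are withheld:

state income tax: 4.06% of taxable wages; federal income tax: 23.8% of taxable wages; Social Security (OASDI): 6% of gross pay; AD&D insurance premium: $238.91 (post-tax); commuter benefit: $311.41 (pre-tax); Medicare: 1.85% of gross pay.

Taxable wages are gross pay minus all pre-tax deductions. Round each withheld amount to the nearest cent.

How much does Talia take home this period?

$2,258.12

Commuter benefit: $311.41
Taxable wages = $4,233.45 − $311.41 = $3,922.04
State income tax: $3,922.04 × 0.0406 = $159.23
Federal income tax: $3,922.04 × 0.238 = $933.45
Social Security (OASDI): $4,233.45 × 0.06 = $254.01
Medicare: $4,233.45 × 0.0185 = $78.32
AD&D insurance premium: $238.91
Total deductions = $311.41 + $159.23 + $933.45 + $254.01 + $78.32 + $238.91 = $1,975.33
Net pay = $4,233.45 − $1,975.33 = $2,258.12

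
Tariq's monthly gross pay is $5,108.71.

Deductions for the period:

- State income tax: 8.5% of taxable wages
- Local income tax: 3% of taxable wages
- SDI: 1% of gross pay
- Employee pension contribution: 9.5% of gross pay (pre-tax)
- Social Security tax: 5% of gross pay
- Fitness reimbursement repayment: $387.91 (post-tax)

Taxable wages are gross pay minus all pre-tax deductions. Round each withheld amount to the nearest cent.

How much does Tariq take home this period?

$3,397.25

Employee pension contribution: $5,108.71 × 0.095 = $485.33
Taxable wages = $5,108.71 − $485.33 = $4,623.38
State income tax: $4,623.38 × 0.085 = $392.99
Local income tax: $4,623.38 × 0.03 = $138.70
SDI: $5,108.71 × 0.01 = $51.09
Social Security tax: $5,108.71 × 0.05 = $255.44
Fitness reimbursement repayment: $387.91
Total deductions = $485.33 + $392.99 + $138.70 + $51.09 + $255.44 + $387.91 = $1,711.46
Net pay = $5,108.71 − $1,711.46 = $3,397.25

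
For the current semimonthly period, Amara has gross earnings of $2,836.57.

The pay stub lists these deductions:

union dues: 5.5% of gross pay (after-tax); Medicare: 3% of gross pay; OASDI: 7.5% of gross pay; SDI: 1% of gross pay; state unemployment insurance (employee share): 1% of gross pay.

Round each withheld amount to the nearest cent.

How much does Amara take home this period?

$2,325.98

State unemployment insurance (employee share): $2,836.57 × 0.01 = $28.37
OASDI: $2,836.57 × 0.075 = $212.74
SDI: $2,836.57 × 0.01 = $28.37
Medicare: $2,836.57 × 0.03 = $85.10
Union dues: $2,836.57 × 0.055 = $156.01
Total deductions = $28.37 + $212.74 + $28.37 + $85.10 + $156.01 = $510.59
Net pay = $2,836.57 − $510.59 = $2,325.98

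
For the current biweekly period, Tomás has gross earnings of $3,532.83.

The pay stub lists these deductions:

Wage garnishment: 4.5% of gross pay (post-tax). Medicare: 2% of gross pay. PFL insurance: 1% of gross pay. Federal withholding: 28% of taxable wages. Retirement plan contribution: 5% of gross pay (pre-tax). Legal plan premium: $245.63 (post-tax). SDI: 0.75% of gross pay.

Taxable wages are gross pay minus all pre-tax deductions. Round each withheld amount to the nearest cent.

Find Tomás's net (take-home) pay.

Retirement plan contribution: $3,532.83 × 0.05 = $176.64
Taxable wages = $3,532.83 − $176.64 = $3,356.19
Federal withholding: $3,356.19 × 0.28 = $939.73
SDI: $3,532.83 × 0.0075 = $26.50
Medicare: $3,532.83 × 0.02 = $70.66
PFL insurance: $3,532.83 × 0.01 = $35.33
Wage garnishment: $3,532.83 × 0.045 = $158.98
Legal plan premium: $245.63
Total deductions = $176.64 + $939.73 + $26.50 + $70.66 + $35.33 + $158.98 + $245.63 = $1,653.47
Net pay = $3,532.83 − $1,653.47 = $1,879.36

$1,879.36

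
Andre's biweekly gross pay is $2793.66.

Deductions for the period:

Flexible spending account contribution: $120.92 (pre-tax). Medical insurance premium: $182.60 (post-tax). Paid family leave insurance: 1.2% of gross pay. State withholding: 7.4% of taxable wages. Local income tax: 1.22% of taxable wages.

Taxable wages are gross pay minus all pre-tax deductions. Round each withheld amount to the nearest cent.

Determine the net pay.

$2226.23

Flexible spending account contribution: $120.92
Taxable wages = $2793.66 − $120.92 = $2672.74
State withholding: $2672.74 × 0.074 = $197.78
Local income tax: $2672.74 × 0.0122 = $32.61
Paid family leave insurance: $2793.66 × 0.012 = $33.52
Medical insurance premium: $182.60
Total deductions = $120.92 + $197.78 + $32.61 + $33.52 + $182.60 = $567.43
Net pay = $2793.66 − $567.43 = $2226.23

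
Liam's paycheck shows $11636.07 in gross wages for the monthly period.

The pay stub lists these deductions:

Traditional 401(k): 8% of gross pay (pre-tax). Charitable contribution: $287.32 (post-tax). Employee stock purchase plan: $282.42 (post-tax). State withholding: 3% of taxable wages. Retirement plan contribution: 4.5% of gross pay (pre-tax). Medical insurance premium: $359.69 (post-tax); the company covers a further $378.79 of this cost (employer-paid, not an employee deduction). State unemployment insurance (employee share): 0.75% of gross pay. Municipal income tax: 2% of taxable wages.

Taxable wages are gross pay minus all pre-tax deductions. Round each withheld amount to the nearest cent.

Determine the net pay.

$8655.78

Traditional 401(k): $11636.07 × 0.08 = $930.89
Retirement plan contribution: $11636.07 × 0.045 = $523.62
Pre-tax total = $930.89 + $523.62 = $1454.51
Taxable wages = $11636.07 − $1454.51 = $10181.56
Municipal income tax: $10181.56 × 0.02 = $203.63
State withholding: $10181.56 × 0.03 = $305.45
State unemployment insurance (employee share): $11636.07 × 0.0075 = $87.27
Charitable contribution: $287.32
Employee stock purchase plan: $282.42
Medical insurance premium: $359.69
(Employer's $378.79 toward medical insurance premium is not withheld from the employee.)
Total deductions = $930.89 + $523.62 + $203.63 + $305.45 + $87.27 + $287.32 + $282.42 + $359.69 = $2980.29
Net pay = $11636.07 − $2980.29 = $8655.78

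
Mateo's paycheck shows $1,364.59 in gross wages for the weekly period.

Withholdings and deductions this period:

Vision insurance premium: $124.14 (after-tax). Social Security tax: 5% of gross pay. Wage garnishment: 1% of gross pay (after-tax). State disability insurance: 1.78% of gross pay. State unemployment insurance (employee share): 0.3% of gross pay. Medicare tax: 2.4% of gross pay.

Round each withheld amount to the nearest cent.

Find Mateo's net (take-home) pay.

$1,097.44

Social Security tax: $1,364.59 × 0.05 = $68.23
State unemployment insurance (employee share): $1,364.59 × 0.003 = $4.09
Medicare tax: $1,364.59 × 0.024 = $32.75
State disability insurance: $1,364.59 × 0.0178 = $24.29
Wage garnishment: $1,364.59 × 0.01 = $13.65
Vision insurance premium: $124.14
Total deductions = $68.23 + $4.09 + $32.75 + $24.29 + $13.65 + $124.14 = $267.15
Net pay = $1,364.59 − $267.15 = $1,097.44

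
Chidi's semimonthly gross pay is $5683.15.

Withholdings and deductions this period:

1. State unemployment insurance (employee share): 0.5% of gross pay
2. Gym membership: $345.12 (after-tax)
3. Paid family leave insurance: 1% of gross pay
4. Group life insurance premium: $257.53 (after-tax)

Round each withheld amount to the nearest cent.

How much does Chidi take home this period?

$4995.25

State unemployment insurance (employee share): $5683.15 × 0.005 = $28.42
Paid family leave insurance: $5683.15 × 0.01 = $56.83
Group life insurance premium: $257.53
Gym membership: $345.12
Total deductions = $28.42 + $56.83 + $257.53 + $345.12 = $687.90
Net pay = $5683.15 − $687.90 = $4995.25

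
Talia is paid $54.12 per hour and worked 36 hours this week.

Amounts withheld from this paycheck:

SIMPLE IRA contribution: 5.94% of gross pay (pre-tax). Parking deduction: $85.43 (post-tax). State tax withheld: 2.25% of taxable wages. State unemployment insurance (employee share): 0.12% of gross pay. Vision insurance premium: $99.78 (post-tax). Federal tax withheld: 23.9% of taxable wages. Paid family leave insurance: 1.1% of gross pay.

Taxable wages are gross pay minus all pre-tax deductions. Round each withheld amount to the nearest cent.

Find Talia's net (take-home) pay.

Gross pay: 36 × $54.12 = $1948.32
SIMPLE IRA contribution: $1948.32 × 0.0594 = $115.73
Taxable wages = $1948.32 − $115.73 = $1832.59
State tax withheld: $1832.59 × 0.0225 = $41.23
Federal tax withheld: $1832.59 × 0.239 = $437.99
State unemployment insurance (employee share): $1948.32 × 0.0012 = $2.34
Paid family leave insurance: $1948.32 × 0.011 = $21.43
Vision insurance premium: $99.78
Parking deduction: $85.43
Total deductions = $115.73 + $41.23 + $437.99 + $2.34 + $21.43 + $99.78 + $85.43 = $803.93
Net pay = $1948.32 − $803.93 = $1144.39

$1144.39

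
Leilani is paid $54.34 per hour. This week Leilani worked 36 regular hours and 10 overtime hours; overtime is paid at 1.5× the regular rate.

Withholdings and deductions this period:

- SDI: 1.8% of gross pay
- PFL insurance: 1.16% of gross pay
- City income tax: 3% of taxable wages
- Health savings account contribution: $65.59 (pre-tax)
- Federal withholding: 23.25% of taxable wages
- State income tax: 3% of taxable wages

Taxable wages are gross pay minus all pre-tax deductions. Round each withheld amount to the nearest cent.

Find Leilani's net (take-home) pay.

$1832.29

Regular pay: 36 × $54.34 = $1956.24
Overtime pay: 10 × $54.34 × 1.5 = $815.10
Gross pay = $1956.24 + $815.10 = $2771.34
Health savings account contribution: $65.59
Taxable wages = $2771.34 − $65.59 = $2705.75
Federal withholding: $2705.75 × 0.2325 = $629.09
City income tax: $2705.75 × 0.03 = $81.17
State income tax: $2705.75 × 0.03 = $81.17
PFL insurance: $2771.34 × 0.0116 = $32.15
SDI: $2771.34 × 0.018 = $49.88
Total deductions = $65.59 + $629.09 + $81.17 + $81.17 + $32.15 + $49.88 = $939.05
Net pay = $2771.34 − $939.05 = $1832.29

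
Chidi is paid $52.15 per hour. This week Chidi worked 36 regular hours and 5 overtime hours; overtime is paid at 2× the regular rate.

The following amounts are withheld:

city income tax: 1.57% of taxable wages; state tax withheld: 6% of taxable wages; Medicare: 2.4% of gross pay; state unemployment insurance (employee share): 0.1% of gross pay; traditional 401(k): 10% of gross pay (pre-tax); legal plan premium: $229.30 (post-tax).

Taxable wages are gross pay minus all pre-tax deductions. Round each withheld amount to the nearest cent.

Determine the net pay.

Regular pay: 36 × $52.15 = $1,877.40
Overtime pay: 5 × $52.15 × 2 = $521.50
Gross pay = $1,877.40 + $521.50 = $2,398.90
Traditional 401(k): $2,398.90 × 0.1 = $239.89
Taxable wages = $2,398.90 − $239.89 = $2,159.01
State tax withheld: $2,159.01 × 0.06 = $129.54
City income tax: $2,159.01 × 0.0157 = $33.90
State unemployment insurance (employee share): $2,398.90 × 0.001 = $2.40
Medicare: $2,398.90 × 0.024 = $57.57
Legal plan premium: $229.30
Total deductions = $239.89 + $129.54 + $33.90 + $2.40 + $57.57 + $229.30 = $692.60
Net pay = $2,398.90 − $692.60 = $1,706.30

$1,706.30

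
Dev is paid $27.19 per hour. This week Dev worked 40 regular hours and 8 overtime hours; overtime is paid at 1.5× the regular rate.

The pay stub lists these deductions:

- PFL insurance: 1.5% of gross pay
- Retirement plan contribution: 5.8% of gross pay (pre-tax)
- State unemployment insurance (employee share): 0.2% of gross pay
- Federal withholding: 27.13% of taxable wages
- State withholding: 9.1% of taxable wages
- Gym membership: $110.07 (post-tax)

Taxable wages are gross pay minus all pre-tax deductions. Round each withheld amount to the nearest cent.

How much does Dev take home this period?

Regular pay: 40 × $27.19 = $1087.60
Overtime pay: 8 × $27.19 × 1.5 = $326.28
Gross pay = $1087.60 + $326.28 = $1413.88
Retirement plan contribution: $1413.88 × 0.058 = $82.01
Taxable wages = $1413.88 − $82.01 = $1331.87
State withholding: $1331.87 × 0.091 = $121.20
Federal withholding: $1331.87 × 0.2713 = $361.34
State unemployment insurance (employee share): $1413.88 × 0.002 = $2.83
PFL insurance: $1413.88 × 0.015 = $21.21
Gym membership: $110.07
Total deductions = $82.01 + $121.20 + $361.34 + $2.83 + $21.21 + $110.07 = $698.66
Net pay = $1413.88 − $698.66 = $715.22

$715.22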